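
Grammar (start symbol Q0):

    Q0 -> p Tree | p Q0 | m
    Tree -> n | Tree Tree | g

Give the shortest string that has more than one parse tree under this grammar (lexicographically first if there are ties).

length 1: no string has ≥2 trees
length 2: no string has ≥2 trees
length 3: no string has ≥2 trees
length 4: p g g g has 2 parse trees

Two derivations of p g g g:
  Q0 ⇒ p Tree ⇒ p Tree Tree ⇒ p Tree Tree Tree ⇒ p g Tree Tree ⇒ p g g Tree ⇒ p g g g
  Q0 ⇒ p Tree ⇒ p Tree Tree ⇒ p g Tree ⇒ p g Tree Tree ⇒ p g g Tree ⇒ p g g g

p g g g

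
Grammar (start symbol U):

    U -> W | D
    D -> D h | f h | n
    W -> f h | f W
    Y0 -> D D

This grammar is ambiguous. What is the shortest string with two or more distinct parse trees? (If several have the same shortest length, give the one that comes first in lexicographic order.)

f h

length 1: no string has ≥2 trees
length 2: f h has 2 parse trees

Two derivations of f h:
  U ⇒ W ⇒ f h
  U ⇒ D ⇒ f h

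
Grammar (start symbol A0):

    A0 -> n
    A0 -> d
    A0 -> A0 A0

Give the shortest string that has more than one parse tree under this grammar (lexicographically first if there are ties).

d d d

length 1: no string has ≥2 trees
length 2: no string has ≥2 trees
length 3: d d d has 2 parse trees

Two derivations of d d d:
  A0 ⇒ A0 A0 ⇒ d A0 ⇒ d A0 A0 ⇒ d d A0 ⇒ d d d
  A0 ⇒ A0 A0 ⇒ A0 A0 A0 ⇒ d A0 A0 ⇒ d d A0 ⇒ d d d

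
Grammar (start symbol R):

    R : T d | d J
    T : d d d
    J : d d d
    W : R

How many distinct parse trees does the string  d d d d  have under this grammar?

Parse trees for d d d d:
  [R [T d d d] d]
  [R d [J d d d]]

2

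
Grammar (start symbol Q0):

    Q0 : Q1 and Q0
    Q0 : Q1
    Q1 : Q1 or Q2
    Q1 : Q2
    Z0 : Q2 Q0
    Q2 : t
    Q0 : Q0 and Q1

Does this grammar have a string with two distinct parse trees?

Witness: t and t

Derivation 1: Q0 ⇒ Q1 and Q0 ⇒ Q2 and Q0 ⇒ t and Q0 ⇒ t and Q1 ⇒ t and Q2 ⇒ t and t
Derivation 2: Q0 ⇒ Q0 and Q1 ⇒ Q1 and Q1 ⇒ Q2 and Q1 ⇒ t and Q1 ⇒ t and Q2 ⇒ t and t

Two distinct leftmost derivations for the same string.

Ambiguous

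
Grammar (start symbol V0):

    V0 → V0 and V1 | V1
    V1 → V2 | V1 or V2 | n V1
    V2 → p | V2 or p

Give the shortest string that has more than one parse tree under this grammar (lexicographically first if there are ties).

p or p

length 1: no string has ≥2 trees
length 2: no string has ≥2 trees
length 3: p or p has 2 parse trees

Two derivations of p or p:
  V0 ⇒ V1 ⇒ V2 ⇒ V2 or p ⇒ p or p
  V0 ⇒ V1 ⇒ V1 or V2 ⇒ V2 or V2 ⇒ p or V2 ⇒ p or p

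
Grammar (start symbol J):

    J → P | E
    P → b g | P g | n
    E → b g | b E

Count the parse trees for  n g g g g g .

Parse trees for n g g g g g:
  [J [P [P [P [P [P [P n] g] g] g] g] g]]

1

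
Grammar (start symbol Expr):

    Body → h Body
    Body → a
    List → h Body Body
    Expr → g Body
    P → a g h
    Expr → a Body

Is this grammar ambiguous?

Unambiguous

Only Expr, Body are reachable from Expr; ignoring the rest: Restricted to the reachable nonterminals, every rule has the form A → t or A → t B, and no two rules for the same A share a first terminal. The grammar encodes a DFA — one run per string.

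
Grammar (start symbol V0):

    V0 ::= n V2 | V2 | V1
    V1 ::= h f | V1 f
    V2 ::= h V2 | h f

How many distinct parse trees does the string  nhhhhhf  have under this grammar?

Parse trees for nhhhhhf:
  [V0 n [V2 h [V2 h [V2 h [V2 h [V2 h f]]]]]]

1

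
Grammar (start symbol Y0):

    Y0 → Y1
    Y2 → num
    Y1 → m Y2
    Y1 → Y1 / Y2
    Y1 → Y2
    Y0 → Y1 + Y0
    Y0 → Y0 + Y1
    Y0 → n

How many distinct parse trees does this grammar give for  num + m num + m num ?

Parse trees for num + m num + m num:
  [Y0 [Y1 [Y2 num]] + [Y0 [Y1 m [Y2 num]] + [Y0 [Y1 m [Y2 num]]]]]
  [Y0 [Y1 [Y2 num]] + [Y0 [Y0 [Y1 m [Y2 num]]] + [Y1 m [Y2 num]]]]
  [Y0 [Y0 [Y1 [Y2 num]] + [Y0 [Y1 m [Y2 num]]]] + [Y1 m [Y2 num]]]
  [Y0 [Y0 [Y0 [Y1 [Y2 num]]] + [Y1 m [Y2 num]]] + [Y1 m [Y2 num]]]

4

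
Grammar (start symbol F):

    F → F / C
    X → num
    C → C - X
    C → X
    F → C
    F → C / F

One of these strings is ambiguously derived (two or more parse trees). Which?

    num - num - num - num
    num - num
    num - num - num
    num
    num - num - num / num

num - num - num - num: 1 tree
num - num: 1 tree
num - num - num: 1 tree
num: 1 tree
num - num - num / num: 2 trees

num - num - num / num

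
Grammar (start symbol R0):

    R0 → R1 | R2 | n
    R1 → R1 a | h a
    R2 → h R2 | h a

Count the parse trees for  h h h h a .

1

Parse trees for h h h h a:
  [R0 [R2 h [R2 h [R2 h [R2 h a]]]]]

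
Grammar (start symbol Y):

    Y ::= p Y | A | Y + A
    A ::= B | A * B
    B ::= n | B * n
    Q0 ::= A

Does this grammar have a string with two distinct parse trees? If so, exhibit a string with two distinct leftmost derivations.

Ambiguous

Witness: n * n

Derivation 1: Y ⇒ A ⇒ B ⇒ B * n ⇒ n * n
Derivation 2: Y ⇒ A ⇒ A * B ⇒ B * B ⇒ n * B ⇒ n * n

Two distinct leftmost derivations for the same string.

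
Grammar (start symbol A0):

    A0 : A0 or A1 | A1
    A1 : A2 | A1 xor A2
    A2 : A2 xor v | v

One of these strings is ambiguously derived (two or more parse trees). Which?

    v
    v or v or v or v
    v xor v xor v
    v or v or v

v: 1 tree
v or v or v or v: 1 tree
v xor v xor v: 4 trees
v or v or v: 1 tree

v xor v xor v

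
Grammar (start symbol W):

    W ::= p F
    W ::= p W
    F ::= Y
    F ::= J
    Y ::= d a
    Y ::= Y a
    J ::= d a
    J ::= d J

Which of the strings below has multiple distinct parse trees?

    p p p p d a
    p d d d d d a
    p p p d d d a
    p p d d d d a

p p p p d a

p p p p d a: 2 trees
p d d d d d a: 1 tree
p p p d d d a: 1 tree
p p d d d d a: 1 tree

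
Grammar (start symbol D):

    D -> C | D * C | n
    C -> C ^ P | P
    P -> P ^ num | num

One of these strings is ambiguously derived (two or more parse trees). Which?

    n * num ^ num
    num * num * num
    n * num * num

n * num ^ num: 2 trees
num * num * num: 1 tree
n * num * num: 1 tree

n * num ^ num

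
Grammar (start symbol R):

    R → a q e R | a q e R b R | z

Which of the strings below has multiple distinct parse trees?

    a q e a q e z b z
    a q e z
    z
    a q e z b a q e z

a q e a q e z b z: 2 trees
a q e z: 1 tree
z: 1 tree
a q e z b a q e z: 1 tree

a q e a q e z b z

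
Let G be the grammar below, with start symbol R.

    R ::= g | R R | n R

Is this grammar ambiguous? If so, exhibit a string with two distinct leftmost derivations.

Ambiguous

Witness: g g g

Derivation 1: R ⇒ R R ⇒ g R ⇒ g R R ⇒ g g R ⇒ g g g
Derivation 2: R ⇒ R R ⇒ R R R ⇒ g R R ⇒ g g R ⇒ g g g

Two distinct leftmost derivations for the same string.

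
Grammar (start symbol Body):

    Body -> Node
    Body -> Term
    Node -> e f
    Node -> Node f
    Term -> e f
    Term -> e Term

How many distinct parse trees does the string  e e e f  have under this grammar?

Parse trees for e e e f:
  [Body [Term e [Term e [Term e f]]]]

1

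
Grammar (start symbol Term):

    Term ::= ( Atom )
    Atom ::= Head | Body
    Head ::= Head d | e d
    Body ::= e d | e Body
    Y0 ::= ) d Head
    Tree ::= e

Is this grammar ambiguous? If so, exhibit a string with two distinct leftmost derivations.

Witness: ( e d )

Derivation 1: Term ⇒ ( Atom ) ⇒ ( Head ) ⇒ ( e d )
Derivation 2: Term ⇒ ( Atom ) ⇒ ( Body ) ⇒ ( e d )

Two distinct leftmost derivations for the same string.

Ambiguous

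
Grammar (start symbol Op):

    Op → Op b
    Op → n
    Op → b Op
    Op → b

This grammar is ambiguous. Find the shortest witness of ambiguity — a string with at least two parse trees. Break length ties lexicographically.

length 1: no string has ≥2 trees
length 2: b b has 2 parse trees

Two derivations of b b:
  Op ⇒ Op b ⇒ b b
  Op ⇒ b Op ⇒ b b

b b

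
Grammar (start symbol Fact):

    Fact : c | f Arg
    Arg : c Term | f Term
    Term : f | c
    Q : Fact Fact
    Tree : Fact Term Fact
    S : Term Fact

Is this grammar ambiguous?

Unambiguous

(Q, Tree, S are unreachable from Fact, so their rules don't affect L(Fact).) Restricted to the reachable nonterminals, every rule has the form A → t or A → t B, and no two rules for the same A share a first terminal. The grammar encodes a DFA — one run per string.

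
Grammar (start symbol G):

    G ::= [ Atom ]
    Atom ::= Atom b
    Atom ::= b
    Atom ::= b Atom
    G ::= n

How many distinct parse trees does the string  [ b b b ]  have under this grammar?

4

Parse trees for [ b b b ]:
  [G [ [Atom [Atom [Atom b] b] b] ]]
  [G [ [Atom [Atom b [Atom b]] b] ]]
  [G [ [Atom b [Atom [Atom b] b]] ]]
  [G [ [Atom b [Atom b [Atom b]]] ]]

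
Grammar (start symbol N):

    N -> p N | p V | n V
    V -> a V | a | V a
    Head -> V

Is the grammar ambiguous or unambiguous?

Ambiguous

Witness: n a a

Derivation 1: N ⇒ n V ⇒ n a V ⇒ n a a
Derivation 2: N ⇒ n V ⇒ n V a ⇒ n a a

Two distinct leftmost derivations for the same string.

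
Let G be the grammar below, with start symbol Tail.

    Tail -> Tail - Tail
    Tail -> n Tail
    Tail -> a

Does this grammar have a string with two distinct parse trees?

Ambiguous

Witness: n a - a

Derivation 1: Tail ⇒ Tail - Tail ⇒ n Tail - Tail ⇒ n a - Tail ⇒ n a - a
Derivation 2: Tail ⇒ n Tail ⇒ n Tail - Tail ⇒ n a - Tail ⇒ n a - a

Two distinct leftmost derivations for the same string.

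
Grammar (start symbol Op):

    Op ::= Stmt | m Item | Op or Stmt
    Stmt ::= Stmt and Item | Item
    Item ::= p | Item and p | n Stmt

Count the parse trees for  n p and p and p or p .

12

Parse trees for n p and p and p or p (showing first 6 of 12):
  [Op [Op [Stmt [Stmt [Item n [Stmt [Item p]]]] and [Item [Item p] and p]]] or [Stmt [Item p]]]
  [Op [Op [Stmt [Stmt [Stmt [Item n [Stmt [Item p]]]] and [Item p]] and [Item p]]] or [Stmt [Item p]]]
  [Op [Op [Stmt [Stmt [Item [Item n [Stmt [Item p]]] and p]] and [Item p]]] or [Stmt [Item p]]]
  [Op [Op [Stmt [Stmt [Item n [Stmt [Stmt [Item p]] and [Item p]]]] and [Item p]]] or [Stmt [Item p]]]
  [Op [Op [Stmt [Stmt [Item n [Stmt [Item [Item p] and p]]]] and [Item p]]] or [Stmt [Item p]]]
  [Op [Op [Stmt [Item [Item [Item n [Stmt [Item p]]] and p] and p]]] or [Stmt [Item p]]]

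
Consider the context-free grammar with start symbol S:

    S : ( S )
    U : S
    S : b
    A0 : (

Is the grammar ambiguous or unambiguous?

Unambiguous

Only S is reachable from S; ignoring the rest: Each string is a nest of matched brackets around a single atom. An opening bracket forces the recursive rule; an atom forces the base rule.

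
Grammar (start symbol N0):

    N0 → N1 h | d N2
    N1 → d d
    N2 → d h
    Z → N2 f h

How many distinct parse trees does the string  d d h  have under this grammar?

2

Parse trees for d d h:
  [N0 [N1 d d] h]
  [N0 d [N2 d h]]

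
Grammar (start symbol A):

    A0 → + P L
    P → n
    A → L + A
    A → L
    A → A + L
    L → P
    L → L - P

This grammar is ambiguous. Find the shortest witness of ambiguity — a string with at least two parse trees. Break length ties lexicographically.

n + n

length 1: no string has ≥2 trees
length 3: n + n has 2 parse trees

Two derivations of n + n:
  A ⇒ L + A ⇒ P + A ⇒ n + A ⇒ n + L ⇒ n + P ⇒ n + n
  A ⇒ A + L ⇒ L + L ⇒ P + L ⇒ n + L ⇒ n + P ⇒ n + n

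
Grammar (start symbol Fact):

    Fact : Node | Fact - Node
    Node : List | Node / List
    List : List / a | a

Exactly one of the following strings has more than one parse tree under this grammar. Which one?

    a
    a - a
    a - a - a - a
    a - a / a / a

a: 1 tree
a - a: 1 tree
a - a - a - a: 1 tree
a - a / a / a: 4 trees

a - a / a / a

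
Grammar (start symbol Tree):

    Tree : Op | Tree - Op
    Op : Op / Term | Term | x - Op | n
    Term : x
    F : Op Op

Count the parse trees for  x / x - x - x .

2

Parse trees for x / x - x - x:
  [Tree [Tree [Op [Op [Term x]] / [Term x]]] - [Op x - [Op [Term x]]]]
  [Tree [Tree [Tree [Op [Op [Term x]] / [Term x]]] - [Op [Term x]]] - [Op [Term x]]]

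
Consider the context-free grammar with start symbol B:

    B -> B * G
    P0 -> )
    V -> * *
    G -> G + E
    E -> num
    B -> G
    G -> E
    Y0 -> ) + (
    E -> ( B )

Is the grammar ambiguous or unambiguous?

Unambiguous

(P0, Y0, V are unreachable from B, so their rules don't affect L(B).) This is a standard precedence ladder (B over G over E), with each level left-recursive on its own operator ('*' at B, '+' at G). That structure is LR(1), hence unambiguous.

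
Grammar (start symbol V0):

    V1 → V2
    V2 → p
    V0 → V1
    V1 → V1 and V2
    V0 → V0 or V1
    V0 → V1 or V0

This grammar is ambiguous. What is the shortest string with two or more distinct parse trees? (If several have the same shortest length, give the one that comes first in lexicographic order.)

length 1: no string has ≥2 trees
length 3: p or p has 2 parse trees

Two derivations of p or p:
  V0 ⇒ V0 or V1 ⇒ V1 or V1 ⇒ V2 or V1 ⇒ p or V1 ⇒ p or V2 ⇒ p or p
  V0 ⇒ V1 or V0 ⇒ V2 or V0 ⇒ p or V0 ⇒ p or V1 ⇒ p or V2 ⇒ p or p

p or p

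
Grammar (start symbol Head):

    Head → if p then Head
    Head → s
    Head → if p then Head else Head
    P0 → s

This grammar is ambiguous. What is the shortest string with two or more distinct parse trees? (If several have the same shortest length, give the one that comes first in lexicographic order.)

if p then if p then s else s

length 1: no string has ≥2 trees
length 4: no string has ≥2 trees
length 6: no string has ≥2 trees
length 7: no string has ≥2 trees
length 9: if p then if p then s else s has 2 parse trees

Two derivations of if p then if p then s else s:
  Head ⇒ if p then Head ⇒ if p then if p then Head else Head ⇒ if p then if p then s else Head ⇒ if p then if p then s else s
  Head ⇒ if p then Head else Head ⇒ if p then if p then Head else Head ⇒ if p then if p then s else Head ⇒ if p then if p then s else s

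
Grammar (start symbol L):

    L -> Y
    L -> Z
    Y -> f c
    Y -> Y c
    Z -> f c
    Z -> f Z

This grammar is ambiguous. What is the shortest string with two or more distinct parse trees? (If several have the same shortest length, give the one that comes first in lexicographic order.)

f c

length 2: f c has 2 parse trees

Two derivations of f c:
  L ⇒ Y ⇒ f c
  L ⇒ Z ⇒ f c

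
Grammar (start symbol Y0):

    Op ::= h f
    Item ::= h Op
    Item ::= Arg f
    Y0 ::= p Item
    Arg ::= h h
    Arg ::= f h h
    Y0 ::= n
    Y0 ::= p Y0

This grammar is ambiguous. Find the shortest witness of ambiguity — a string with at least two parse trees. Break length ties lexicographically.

length 1: no string has ≥2 trees
length 2: no string has ≥2 trees
length 3: no string has ≥2 trees
length 4: p h h f has 2 parse trees

Two derivations of p h h f:
  Y0 ⇒ p Item ⇒ p h Op ⇒ p h h f
  Y0 ⇒ p Item ⇒ p Arg f ⇒ p h h f

p h h f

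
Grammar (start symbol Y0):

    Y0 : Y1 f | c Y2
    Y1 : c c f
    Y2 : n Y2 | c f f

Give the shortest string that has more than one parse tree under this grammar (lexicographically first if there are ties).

c c f f

length 4: c c f f has 2 parse trees

Two derivations of c c f f:
  Y0 ⇒ Y1 f ⇒ c c f f
  Y0 ⇒ c Y2 ⇒ c c f f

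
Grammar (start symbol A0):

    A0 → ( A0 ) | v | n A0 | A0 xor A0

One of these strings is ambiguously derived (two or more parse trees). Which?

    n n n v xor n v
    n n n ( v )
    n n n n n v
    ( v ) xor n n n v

n n n v xor n v: 4 trees
n n n ( v ): 1 tree
n n n n n v: 1 tree
( v ) xor n n n v: 1 tree

n n n v xor n v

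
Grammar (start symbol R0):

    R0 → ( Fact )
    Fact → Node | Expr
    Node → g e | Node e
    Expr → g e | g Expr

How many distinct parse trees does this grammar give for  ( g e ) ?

Parse trees for ( g e ):
  [R0 ( [Fact [Node g e]] )]
  [R0 ( [Fact [Expr g e]] )]

2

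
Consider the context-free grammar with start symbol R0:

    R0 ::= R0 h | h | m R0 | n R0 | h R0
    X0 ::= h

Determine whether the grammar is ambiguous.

Ambiguous

Witness: h h

Derivation 1: R0 ⇒ R0 h ⇒ h h
Derivation 2: R0 ⇒ h R0 ⇒ h h

Two distinct leftmost derivations for the same string.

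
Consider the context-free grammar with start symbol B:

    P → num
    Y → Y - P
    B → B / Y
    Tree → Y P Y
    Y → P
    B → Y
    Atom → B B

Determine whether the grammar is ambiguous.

(Atom, Tree are unreachable from B, so their rules don't affect L(B).) This is a standard precedence ladder (B over Y over P), with each level left-recursive on its own operator ('/' at B, '-' at Y). That structure is LR(1), hence unambiguous.

Unambiguous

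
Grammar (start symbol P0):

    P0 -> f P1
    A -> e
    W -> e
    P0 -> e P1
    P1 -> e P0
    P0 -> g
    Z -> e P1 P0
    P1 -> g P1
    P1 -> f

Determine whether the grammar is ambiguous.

(A, Z, W are unreachable from P0, so their rules don't affect L(P0).) Restricted to the reachable nonterminals, every rule has the form A → t or A → t B, and no two rules for the same A share a first terminal. The grammar encodes a DFA — one run per string.

Unambiguous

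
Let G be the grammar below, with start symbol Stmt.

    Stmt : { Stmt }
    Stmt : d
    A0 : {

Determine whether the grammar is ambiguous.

Unambiguous

Only Stmt is reachable from Stmt; ignoring the rest: L(Stmt) is { openⁿ atom closeⁿ : n ≥ 0 }. The bracket depth fixes n, and the derivation is forced at every step.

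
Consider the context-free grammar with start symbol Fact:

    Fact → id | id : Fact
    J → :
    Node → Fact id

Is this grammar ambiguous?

Unambiguous

Only Fact is reachable from Fact; ignoring the rest: Right-recursive list with a separator: after each atom, whether the separator follows determines the rule. One parse per string.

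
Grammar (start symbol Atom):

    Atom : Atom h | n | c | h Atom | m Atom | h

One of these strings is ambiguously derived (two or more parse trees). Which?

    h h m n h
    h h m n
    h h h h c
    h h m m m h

h h m n h

h h m n h: 4 trees
h h m n: 1 tree
h h h h c: 1 tree
h h m m m h: 1 tree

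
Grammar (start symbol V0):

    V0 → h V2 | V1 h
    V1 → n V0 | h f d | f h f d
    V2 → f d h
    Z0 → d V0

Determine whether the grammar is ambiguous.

Witness: h f d h

Derivation 1: V0 ⇒ h V2 ⇒ h f d h
Derivation 2: V0 ⇒ V1 h ⇒ h f d h

Two distinct leftmost derivations for the same string.

Ambiguous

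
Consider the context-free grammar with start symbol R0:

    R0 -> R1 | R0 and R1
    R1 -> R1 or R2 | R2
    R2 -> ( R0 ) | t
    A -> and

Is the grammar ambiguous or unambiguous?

Only R0, R1, R2 are reachable from R0; ignoring the rest: This is a standard precedence ladder (R0 over R1 over R2), with each level left-recursive on its own operator ('and' at R0, 'or' at R1). That structure is LR(1), hence unambiguous.

Unambiguous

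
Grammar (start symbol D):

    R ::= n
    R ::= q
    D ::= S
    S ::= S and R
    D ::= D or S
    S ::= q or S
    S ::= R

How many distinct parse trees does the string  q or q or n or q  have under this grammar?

Parse trees for q or q or n or q:
  [D [D [S q or [S q or [S [R n]]]]] or [S [R q]]]
  [D [D [D [S [R q]]] or [S q or [S [R n]]]] or [S [R q]]]
  [D [D [D [S q or [S [R q]]]] or [S [R n]]] or [S [R q]]]
  [D [D [D [D [S [R q]]] or [S [R q]]] or [S [R n]]] or [S [R q]]]

4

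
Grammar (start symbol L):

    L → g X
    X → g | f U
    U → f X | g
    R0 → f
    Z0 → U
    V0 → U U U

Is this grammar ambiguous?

(R0, Z0, V0 are unreachable from L, so their rules don't affect L(L).) Restricted to the reachable nonterminals, every rule has the form A → t or A → t B, and no two rules for the same A share a first terminal. The grammar encodes a DFA — one run per string.

Unambiguous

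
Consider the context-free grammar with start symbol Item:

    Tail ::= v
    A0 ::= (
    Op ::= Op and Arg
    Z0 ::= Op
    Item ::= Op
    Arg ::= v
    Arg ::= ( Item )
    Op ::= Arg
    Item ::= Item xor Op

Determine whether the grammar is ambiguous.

Only Item, Op, Arg are reachable from Item; ignoring the rest: The grammar is stratified — Item handles 'xor' (left-recursive), Op handles 'and', Arg atoms. Each operator has a fixed associativity and precedence level, so every string has one parse.

Unambiguous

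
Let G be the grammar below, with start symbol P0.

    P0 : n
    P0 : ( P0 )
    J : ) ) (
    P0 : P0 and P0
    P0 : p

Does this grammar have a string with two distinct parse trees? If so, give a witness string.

Ambiguous

Witness: n and n and n

Derivation 1: P0 ⇒ P0 and P0 ⇒ n and P0 ⇒ n and P0 and P0 ⇒ n and n and P0 ⇒ n and n and n
Derivation 2: P0 ⇒ P0 and P0 ⇒ P0 and P0 and P0 ⇒ n and P0 and P0 ⇒ n and n and P0 ⇒ n and n and n

Two distinct leftmost derivations for the same string.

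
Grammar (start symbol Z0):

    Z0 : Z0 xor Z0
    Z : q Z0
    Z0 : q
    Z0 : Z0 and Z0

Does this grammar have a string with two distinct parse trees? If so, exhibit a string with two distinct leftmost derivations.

Witness: q and q and q

Derivation 1: Z0 ⇒ Z0 and Z0 ⇒ q and Z0 ⇒ q and Z0 and Z0 ⇒ q and q and Z0 ⇒ q and q and q
Derivation 2: Z0 ⇒ Z0 and Z0 ⇒ Z0 and Z0 and Z0 ⇒ q and Z0 and Z0 ⇒ q and q and Z0 ⇒ q and q and q

Two distinct leftmost derivations for the same string.

Ambiguous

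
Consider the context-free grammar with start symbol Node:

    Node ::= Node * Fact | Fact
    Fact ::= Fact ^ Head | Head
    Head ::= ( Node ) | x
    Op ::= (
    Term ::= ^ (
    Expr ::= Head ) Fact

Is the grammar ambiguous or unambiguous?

Unambiguous

Only Node, Fact, Head are reachable from Node; ignoring the rest: The grammar is stratified — Node handles '*' (left-recursive), Fact handles '^', Head atoms. Each operator has a fixed associativity and precedence level, so every string has one parse.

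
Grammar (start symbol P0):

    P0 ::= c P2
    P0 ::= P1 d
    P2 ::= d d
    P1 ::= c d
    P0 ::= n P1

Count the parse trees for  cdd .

Parse trees for cdd:
  [P0 c [P2 d d]]
  [P0 [P1 c d] d]

2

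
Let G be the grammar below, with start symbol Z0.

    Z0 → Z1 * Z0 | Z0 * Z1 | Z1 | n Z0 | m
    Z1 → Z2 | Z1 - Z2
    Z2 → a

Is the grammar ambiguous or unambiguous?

Witness: a * a

Derivation 1: Z0 ⇒ Z1 * Z0 ⇒ Z2 * Z0 ⇒ a * Z0 ⇒ a * Z1 ⇒ a * Z2 ⇒ a * a
Derivation 2: Z0 ⇒ Z0 * Z1 ⇒ Z1 * Z1 ⇒ Z2 * Z1 ⇒ a * Z1 ⇒ a * Z2 ⇒ a * a

Two distinct leftmost derivations for the same string.

Ambiguous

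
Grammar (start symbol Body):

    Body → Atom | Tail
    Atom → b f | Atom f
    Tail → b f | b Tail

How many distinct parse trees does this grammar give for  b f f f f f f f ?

1

Parse trees for b f f f f f f f:
  [Body [Atom [Atom [Atom [Atom [Atom [Atom [Atom b f] f] f] f] f] f] f]]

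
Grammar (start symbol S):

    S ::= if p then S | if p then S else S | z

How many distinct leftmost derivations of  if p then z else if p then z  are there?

Parse trees for if p then z else if p then z:
  [S if p then [S z] else [S if p then [S z]]]

1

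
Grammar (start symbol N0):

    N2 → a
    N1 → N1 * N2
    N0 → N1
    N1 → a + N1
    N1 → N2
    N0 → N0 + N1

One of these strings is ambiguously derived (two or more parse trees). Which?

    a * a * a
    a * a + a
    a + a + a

a + a + a

a * a * a: 1 tree
a * a + a: 1 tree
a + a + a: 4 trees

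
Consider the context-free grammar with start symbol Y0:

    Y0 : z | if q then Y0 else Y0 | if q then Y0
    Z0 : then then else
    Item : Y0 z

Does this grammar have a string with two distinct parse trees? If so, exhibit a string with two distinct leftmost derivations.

Witness: if q then if q then z else z

Derivation 1: Y0 ⇒ if q then Y0 else Y0 ⇒ if q then if q then Y0 else Y0 ⇒ if q then if q then z else Y0 ⇒ if q then if q then z else z
Derivation 2: Y0 ⇒ if q then Y0 ⇒ if q then if q then Y0 else Y0 ⇒ if q then if q then z else Y0 ⇒ if q then if q then z else z

Two distinct leftmost derivations for the same string.

Ambiguous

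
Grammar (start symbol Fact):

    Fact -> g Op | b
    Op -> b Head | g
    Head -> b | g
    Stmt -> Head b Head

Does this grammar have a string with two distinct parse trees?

Unambiguous

(Stmt is unreachable from Fact, so its rules don't affect L(Fact).) Each reachable nonterminal has at most one production per leading terminal, and all productions are right-linear; the derivation is determined token-by-token.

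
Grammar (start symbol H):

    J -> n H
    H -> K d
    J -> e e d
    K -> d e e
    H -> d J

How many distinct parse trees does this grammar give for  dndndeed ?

Parse trees for dndndeed:
  [H d [J n [H d [J n [H [K d e e] d]]]]]
  [H d [J n [H d [J n [H d [J e e d]]]]]]

2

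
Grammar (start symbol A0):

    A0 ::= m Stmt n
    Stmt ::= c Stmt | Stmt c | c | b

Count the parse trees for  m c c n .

Parse trees for m c c n:
  [A0 m [Stmt c [Stmt c]] n]
  [A0 m [Stmt [Stmt c] c] n]

2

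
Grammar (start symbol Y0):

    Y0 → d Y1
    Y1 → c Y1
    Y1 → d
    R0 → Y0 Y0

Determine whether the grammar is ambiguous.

Only Y0, Y1 are reachable from Y0; ignoring the rest: Restricted to the reachable nonterminals, every rule has the form A → t or A → t B, and no two rules for the same A share a first terminal. The grammar encodes a DFA — one run per string.

Unambiguous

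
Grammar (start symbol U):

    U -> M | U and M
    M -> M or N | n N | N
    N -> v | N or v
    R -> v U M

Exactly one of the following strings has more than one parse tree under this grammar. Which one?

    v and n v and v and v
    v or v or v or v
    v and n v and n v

v and n v and v and v: 1 tree
v or v or v or v: 8 trees
v and n v and n v: 1 tree

v or v or v or v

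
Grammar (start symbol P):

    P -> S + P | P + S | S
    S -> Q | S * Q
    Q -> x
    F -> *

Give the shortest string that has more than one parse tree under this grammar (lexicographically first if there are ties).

x + x

length 1: no string has ≥2 trees
length 3: x + x has 2 parse trees

Two derivations of x + x:
  P ⇒ S + P ⇒ Q + P ⇒ x + P ⇒ x + S ⇒ x + Q ⇒ x + x
  P ⇒ P + S ⇒ S + S ⇒ Q + S ⇒ x + S ⇒ x + Q ⇒ x + x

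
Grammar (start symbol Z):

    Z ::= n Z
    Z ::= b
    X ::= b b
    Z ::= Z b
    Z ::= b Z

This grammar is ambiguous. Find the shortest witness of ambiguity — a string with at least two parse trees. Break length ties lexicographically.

b b

length 1: no string has ≥2 trees
length 2: b b has 2 parse trees

Two derivations of b b:
  Z ⇒ Z b ⇒ b b
  Z ⇒ b Z ⇒ b b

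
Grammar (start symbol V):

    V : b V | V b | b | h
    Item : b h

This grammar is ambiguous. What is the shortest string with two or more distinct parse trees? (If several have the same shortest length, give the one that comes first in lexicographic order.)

length 1: no string has ≥2 trees
length 2: b b has 2 parse trees

Two derivations of b b:
  V ⇒ b V ⇒ b b
  V ⇒ V b ⇒ b b

b b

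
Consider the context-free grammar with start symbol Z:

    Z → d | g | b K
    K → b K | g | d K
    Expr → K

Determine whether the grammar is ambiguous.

Only Z, K are reachable from Z; ignoring the rest: Restricted to the reachable nonterminals, every rule has the form A → t or A → t B, and no two rules for the same A share a first terminal. The grammar encodes a DFA — one run per string.

Unambiguous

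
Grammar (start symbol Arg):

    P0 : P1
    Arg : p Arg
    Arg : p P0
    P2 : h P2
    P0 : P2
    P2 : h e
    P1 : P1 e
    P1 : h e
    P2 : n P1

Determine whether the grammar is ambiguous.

Witness: p h e

Derivation 1: Arg ⇒ p P0 ⇒ p P1 ⇒ p h e
Derivation 2: Arg ⇒ p P0 ⇒ p P2 ⇒ p h e

Two distinct leftmost derivations for the same string.

Ambiguous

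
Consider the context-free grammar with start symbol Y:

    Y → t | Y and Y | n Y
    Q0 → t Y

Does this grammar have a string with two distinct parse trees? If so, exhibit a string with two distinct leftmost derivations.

Ambiguous

Witness: n t and t

Derivation 1: Y ⇒ Y and Y ⇒ n Y and Y ⇒ n t and Y ⇒ n t and t
Derivation 2: Y ⇒ n Y ⇒ n Y and Y ⇒ n t and Y ⇒ n t and t

Two distinct leftmost derivations for the same string.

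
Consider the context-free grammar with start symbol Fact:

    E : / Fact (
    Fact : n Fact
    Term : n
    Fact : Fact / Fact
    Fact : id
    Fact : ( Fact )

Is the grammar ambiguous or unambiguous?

Ambiguous

Witness: n id / id

Derivation 1: Fact ⇒ n Fact ⇒ n Fact / Fact ⇒ n id / Fact ⇒ n id / id
Derivation 2: Fact ⇒ Fact / Fact ⇒ n Fact / Fact ⇒ n id / Fact ⇒ n id / id

Two distinct leftmost derivations for the same string.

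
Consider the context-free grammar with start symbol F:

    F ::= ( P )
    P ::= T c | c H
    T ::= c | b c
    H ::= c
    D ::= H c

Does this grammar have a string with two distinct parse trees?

Ambiguous

Witness: ( c c )

Derivation 1: F ⇒ ( P ) ⇒ ( T c ) ⇒ ( c c )
Derivation 2: F ⇒ ( P ) ⇒ ( c H ) ⇒ ( c c )

Two distinct leftmost derivations for the same string.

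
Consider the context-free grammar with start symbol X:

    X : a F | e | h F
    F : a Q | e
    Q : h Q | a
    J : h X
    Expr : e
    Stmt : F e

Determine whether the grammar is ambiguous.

Only X, F, Q are reachable from X; ignoring the rest: Each reachable nonterminal has at most one production per leading terminal, and all productions are right-linear; the derivation is determined token-by-token.

Unambiguous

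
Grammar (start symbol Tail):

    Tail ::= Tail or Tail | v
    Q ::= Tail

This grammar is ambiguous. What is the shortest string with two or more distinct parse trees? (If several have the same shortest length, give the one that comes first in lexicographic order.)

length 1: no string has ≥2 trees
length 3: no string has ≥2 trees
length 5: v or v or v has 2 parse trees

Two derivations of v or v or v:
  Tail ⇒ Tail or Tail ⇒ Tail or Tail or Tail ⇒ v or Tail or Tail ⇒ v or v or Tail ⇒ v or v or v
  Tail ⇒ Tail or Tail ⇒ v or Tail ⇒ v or Tail or Tail ⇒ v or v or Tail ⇒ v or v or v

v or v or v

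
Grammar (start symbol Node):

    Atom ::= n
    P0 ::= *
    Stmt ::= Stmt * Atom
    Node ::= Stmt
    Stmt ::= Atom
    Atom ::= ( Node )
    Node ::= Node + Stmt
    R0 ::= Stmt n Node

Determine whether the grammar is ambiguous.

(P0, R0 are unreachable from Node, so their rules don't affect L(Node).) This is a standard precedence ladder (Node over Stmt over Atom), with each level left-recursive on its own operator ('+' at Node, '*' at Stmt). That structure is LR(1), hence unambiguous.

Unambiguous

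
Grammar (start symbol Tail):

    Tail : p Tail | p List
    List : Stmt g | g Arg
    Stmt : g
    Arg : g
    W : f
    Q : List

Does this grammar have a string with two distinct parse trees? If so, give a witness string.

Witness: p g g

Derivation 1: Tail ⇒ p List ⇒ p Stmt g ⇒ p g g
Derivation 2: Tail ⇒ p List ⇒ p g Arg ⇒ p g g

Two distinct leftmost derivations for the same string.

Ambiguous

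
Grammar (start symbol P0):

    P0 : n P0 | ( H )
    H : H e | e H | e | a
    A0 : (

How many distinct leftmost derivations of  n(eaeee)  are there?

Parse trees for n(eaeee):
  [P0 n [P0 ( [H [H [H [H e [H a]] e] e] e] )]]
  [P0 n [P0 ( [H [H [H e [H [H a] e]] e] e] )]]
  [P0 n [P0 ( [H [H e [H [H [H a] e] e]] e] )]]
  [P0 n [P0 ( [H e [H [H [H [H a] e] e] e]] )]]

4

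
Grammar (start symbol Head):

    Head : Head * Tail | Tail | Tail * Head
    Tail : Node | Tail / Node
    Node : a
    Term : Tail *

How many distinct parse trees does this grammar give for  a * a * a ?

Parse trees for a * a * a:
  [Head [Head [Head [Tail [Node a]]] * [Tail [Node a]]] * [Tail [Node a]]]
  [Head [Head [Tail [Node a]] * [Head [Tail [Node a]]]] * [Tail [Node a]]]
  [Head [Tail [Node a]] * [Head [Head [Tail [Node a]]] * [Tail [Node a]]]]
  [Head [Tail [Node a]] * [Head [Tail [Node a]] * [Head [Tail [Node a]]]]]

4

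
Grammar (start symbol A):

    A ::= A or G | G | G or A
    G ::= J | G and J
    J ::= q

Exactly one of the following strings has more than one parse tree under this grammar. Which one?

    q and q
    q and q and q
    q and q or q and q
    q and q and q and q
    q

q and q or q and q

q and q: 1 tree
q and q and q: 1 tree
q and q or q and q: 2 trees
q and q and q and q: 1 tree
q: 1 tree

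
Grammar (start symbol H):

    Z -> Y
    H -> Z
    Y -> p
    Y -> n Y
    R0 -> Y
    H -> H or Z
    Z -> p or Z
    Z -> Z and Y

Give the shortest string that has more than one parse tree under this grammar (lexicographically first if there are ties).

length 1: no string has ≥2 trees
length 2: no string has ≥2 trees
length 3: p or p has 2 parse trees

Two derivations of p or p:
  H ⇒ Z ⇒ p or Z ⇒ p or Y ⇒ p or p
  H ⇒ H or Z ⇒ Z or Z ⇒ Y or Z ⇒ p or Z ⇒ p or Y ⇒ p or p

p or p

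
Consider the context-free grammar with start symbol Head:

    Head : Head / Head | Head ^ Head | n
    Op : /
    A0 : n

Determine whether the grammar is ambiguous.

Witness: n / n / n

Derivation 1: Head ⇒ Head / Head ⇒ Head / Head / Head ⇒ n / Head / Head ⇒ n / n / Head ⇒ n / n / n
Derivation 2: Head ⇒ Head / Head ⇒ n / Head ⇒ n / Head / Head ⇒ n / n / Head ⇒ n / n / n

Two distinct leftmost derivations for the same string.

Ambiguous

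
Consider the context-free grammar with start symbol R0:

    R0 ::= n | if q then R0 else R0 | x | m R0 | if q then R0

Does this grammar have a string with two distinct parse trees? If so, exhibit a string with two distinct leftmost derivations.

Ambiguous

Witness: if q then if q then n else n

Derivation 1: R0 ⇒ if q then R0 else R0 ⇒ if q then if q then R0 else R0 ⇒ if q then if q then n else R0 ⇒ if q then if q then n else n
Derivation 2: R0 ⇒ if q then R0 ⇒ if q then if q then R0 else R0 ⇒ if q then if q then n else R0 ⇒ if q then if q then n else n

Two distinct leftmost derivations for the same string.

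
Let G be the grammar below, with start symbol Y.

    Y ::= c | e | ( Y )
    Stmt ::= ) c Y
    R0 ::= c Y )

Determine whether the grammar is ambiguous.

Only Y is reachable from Y; ignoring the rest: Each string is a nest of matched brackets around a single atom. An opening bracket forces the recursive rule; an atom forces the base rule.

Unambiguous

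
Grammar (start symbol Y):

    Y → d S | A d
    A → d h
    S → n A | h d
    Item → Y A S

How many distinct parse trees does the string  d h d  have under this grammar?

Parse trees for d h d:
  [Y d [S h d]]
  [Y [A d h] d]

2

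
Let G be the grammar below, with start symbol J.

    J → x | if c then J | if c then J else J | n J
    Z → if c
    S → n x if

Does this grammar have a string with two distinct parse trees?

Ambiguous

Witness: if c then if c then x else x

Derivation 1: J ⇒ if c then J ⇒ if c then if c then J else J ⇒ if c then if c then x else J ⇒ if c then if c then x else x
Derivation 2: J ⇒ if c then J else J ⇒ if c then if c then J else J ⇒ if c then if c then x else J ⇒ if c then if c then x else x

Two distinct leftmost derivations for the same string.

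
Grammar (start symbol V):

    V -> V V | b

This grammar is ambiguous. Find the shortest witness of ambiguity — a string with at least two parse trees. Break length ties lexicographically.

b b b

length 1: no string has ≥2 trees
length 2: no string has ≥2 trees
length 3: b b b has 2 parse trees

Two derivations of b b b:
  V ⇒ V V ⇒ V V V ⇒ b V V ⇒ b b V ⇒ b b b
  V ⇒ V V ⇒ b V ⇒ b V V ⇒ b b V ⇒ b b b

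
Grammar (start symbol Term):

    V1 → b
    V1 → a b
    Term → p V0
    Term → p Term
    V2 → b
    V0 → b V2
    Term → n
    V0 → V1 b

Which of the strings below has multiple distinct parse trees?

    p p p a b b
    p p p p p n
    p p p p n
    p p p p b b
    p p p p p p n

p p p p b b

p p p a b b: 1 tree
p p p p p n: 1 tree
p p p p n: 1 tree
p p p p b b: 2 trees
p p p p p p n: 1 tree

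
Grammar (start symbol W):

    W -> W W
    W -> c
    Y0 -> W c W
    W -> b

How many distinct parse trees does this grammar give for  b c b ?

2

Parse trees for b c b:
  [W [W b] [W [W c] [W b]]]
  [W [W [W b] [W c]] [W b]]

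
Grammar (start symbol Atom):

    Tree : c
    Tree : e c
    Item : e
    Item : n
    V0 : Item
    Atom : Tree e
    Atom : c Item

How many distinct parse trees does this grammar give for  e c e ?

Parse trees for e c e:
  [Atom [Tree e c] e]

1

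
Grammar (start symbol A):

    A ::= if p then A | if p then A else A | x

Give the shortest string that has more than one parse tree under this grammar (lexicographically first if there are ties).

if p then if p then x else x

length 1: no string has ≥2 trees
length 4: no string has ≥2 trees
length 6: no string has ≥2 trees
length 7: no string has ≥2 trees
length 9: if p then if p then x else x has 2 parse trees

Two derivations of if p then if p then x else x:
  A ⇒ if p then A ⇒ if p then if p then A else A ⇒ if p then if p then x else A ⇒ if p then if p then x else x
  A ⇒ if p then A else A ⇒ if p then if p then A else A ⇒ if p then if p then x else A ⇒ if p then if p then x else x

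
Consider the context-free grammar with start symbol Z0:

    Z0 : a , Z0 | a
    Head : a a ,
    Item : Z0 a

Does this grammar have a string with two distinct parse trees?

Unambiguous

(Head, Item are unreachable from Z0, so their rules don't affect L(Z0).) Right-recursive list with a separator: after each atom, whether the separator follows determines the rule. One parse per string.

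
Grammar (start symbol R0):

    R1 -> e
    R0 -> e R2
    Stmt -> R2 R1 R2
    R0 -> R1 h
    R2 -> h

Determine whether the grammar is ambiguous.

Ambiguous

Witness: e h

Derivation 1: R0 ⇒ e R2 ⇒ e h
Derivation 2: R0 ⇒ R1 h ⇒ e h

Two distinct leftmost derivations for the same string.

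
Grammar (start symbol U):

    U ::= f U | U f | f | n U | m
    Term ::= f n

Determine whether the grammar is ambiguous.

Witness: f f

Derivation 1: U ⇒ f U ⇒ f f
Derivation 2: U ⇒ U f ⇒ f f

Two distinct leftmost derivations for the same string.

Ambiguous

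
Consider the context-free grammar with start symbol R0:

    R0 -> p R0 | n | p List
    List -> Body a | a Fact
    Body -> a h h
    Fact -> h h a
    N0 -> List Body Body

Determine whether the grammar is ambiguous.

Ambiguous

Witness: p a h h a

Derivation 1: R0 ⇒ p List ⇒ p Body a ⇒ p a h h a
Derivation 2: R0 ⇒ p List ⇒ p a Fact ⇒ p a h h a

Two distinct leftmost derivations for the same string.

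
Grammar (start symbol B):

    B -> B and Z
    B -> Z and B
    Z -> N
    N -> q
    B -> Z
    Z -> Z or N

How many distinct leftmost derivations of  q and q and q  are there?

4

Parse trees for q and q and q:
  [B [B [B [Z [N q]]] and [Z [N q]]] and [Z [N q]]]
  [B [B [Z [N q]] and [B [Z [N q]]]] and [Z [N q]]]
  [B [Z [N q]] and [B [B [Z [N q]]] and [Z [N q]]]]
  [B [Z [N q]] and [B [Z [N q]] and [B [Z [N q]]]]]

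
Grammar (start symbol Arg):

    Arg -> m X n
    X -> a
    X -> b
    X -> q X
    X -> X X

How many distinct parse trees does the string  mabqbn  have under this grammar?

2

Parse trees for mabqbn:
  [Arg m [X [X a] [X [X b] [X q [X b]]]] n]
  [Arg m [X [X [X a] [X b]] [X q [X b]]] n]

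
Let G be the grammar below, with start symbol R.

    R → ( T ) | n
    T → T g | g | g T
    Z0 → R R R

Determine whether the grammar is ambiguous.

Witness: ( g g )

Derivation 1: R ⇒ ( T ) ⇒ ( T g ) ⇒ ( g g )
Derivation 2: R ⇒ ( T ) ⇒ ( g T ) ⇒ ( g g )

Two distinct leftmost derivations for the same string.

Ambiguous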